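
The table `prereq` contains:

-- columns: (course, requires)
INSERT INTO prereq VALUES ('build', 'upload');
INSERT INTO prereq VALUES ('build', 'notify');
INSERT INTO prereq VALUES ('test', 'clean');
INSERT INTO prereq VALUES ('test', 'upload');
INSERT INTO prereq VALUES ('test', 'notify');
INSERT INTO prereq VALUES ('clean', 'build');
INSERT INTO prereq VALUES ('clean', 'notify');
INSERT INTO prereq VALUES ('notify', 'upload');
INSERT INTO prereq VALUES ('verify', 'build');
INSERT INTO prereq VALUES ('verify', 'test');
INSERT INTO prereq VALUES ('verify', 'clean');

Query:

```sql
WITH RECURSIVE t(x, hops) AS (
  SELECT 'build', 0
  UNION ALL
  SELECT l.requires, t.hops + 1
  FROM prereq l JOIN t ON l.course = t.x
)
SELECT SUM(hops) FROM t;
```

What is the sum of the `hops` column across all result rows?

Base: (build, hops=0).
Iteration 1: edges from {build} -> (notify, hops=1), (upload, hops=1).
Iteration 2: edges from {notify,upload} -> (upload, hops=2).
Iteration 3: no outgoing edges from {upload}; recursion stops.
SUM(hops) = 0 + 1 + 1 + 2 = 4.

4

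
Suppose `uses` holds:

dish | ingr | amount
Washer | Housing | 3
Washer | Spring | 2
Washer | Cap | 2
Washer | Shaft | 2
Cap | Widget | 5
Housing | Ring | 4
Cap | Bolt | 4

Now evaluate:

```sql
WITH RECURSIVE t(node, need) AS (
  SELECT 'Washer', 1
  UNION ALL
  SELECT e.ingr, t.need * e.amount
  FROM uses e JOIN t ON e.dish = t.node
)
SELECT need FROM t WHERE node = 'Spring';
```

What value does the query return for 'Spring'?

2

Base: (Washer, need=1).
Iteration 1: components of {Washer} -> Cap = 1*2 = 2, Housing = 1*3 = 3, Shaft = 1*2 = 2, Spring = 1*2 = 2.
Iteration 2: components of {Cap,Housing,Shaft,Spring} -> Bolt = 2*4 = 8, Ring = 3*4 = 12, Widget = 2*5 = 10.
Iteration 3: no further components; recursion stops.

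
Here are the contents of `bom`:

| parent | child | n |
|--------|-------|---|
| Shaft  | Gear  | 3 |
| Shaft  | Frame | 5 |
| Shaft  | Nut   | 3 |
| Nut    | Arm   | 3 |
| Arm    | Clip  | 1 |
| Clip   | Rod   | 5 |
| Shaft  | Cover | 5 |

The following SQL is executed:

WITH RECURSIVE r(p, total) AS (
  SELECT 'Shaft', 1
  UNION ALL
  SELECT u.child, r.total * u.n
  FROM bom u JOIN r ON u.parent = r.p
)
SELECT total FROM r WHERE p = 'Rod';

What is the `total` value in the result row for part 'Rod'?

Base: (Shaft, total=1).
Iteration 1: components of {Shaft} -> Cover = 1*5 = 5, Frame = 1*5 = 5, Gear = 1*3 = 3, Nut = 1*3 = 3.
Iteration 2: components of {Cover,Frame,Gear,Nut} -> Arm = 3*3 = 9.
Iteration 3: components of {Arm} -> Clip = 9*1 = 9.
Iteration 4: components of {Clip} -> Rod = 9*5 = 45.
Iteration 5: no further components; recursion stops.

45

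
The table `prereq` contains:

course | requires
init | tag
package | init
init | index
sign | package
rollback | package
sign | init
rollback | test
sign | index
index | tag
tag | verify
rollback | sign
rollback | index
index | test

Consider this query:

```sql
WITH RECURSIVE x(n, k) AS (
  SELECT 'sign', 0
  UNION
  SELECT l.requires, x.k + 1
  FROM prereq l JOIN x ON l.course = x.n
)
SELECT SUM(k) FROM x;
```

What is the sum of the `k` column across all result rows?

40

Base: (sign, k=0).
Iteration 1: edges from {sign} -> (index, k=1), (init, k=1), (package, k=1).
Iteration 2: edges from {index,init,package} -> (index, k=2), (init, k=2), (tag, k=2), (test, k=2). [UNION drops 1 duplicate row(s)]
Iteration 3: edges from {index,init,tag,test} -> (index, k=3), (tag, k=3), (test, k=3), (verify, k=3). [UNION drops 1 duplicate row(s)]
Iteration 4: edges from {index,tag,test,verify} -> (tag, k=4), (test, k=4), (verify, k=4).
Iteration 5: edges from {tag,test,verify} -> (verify, k=5).
Iteration 6: no outgoing edges from {verify}; recursion stops.
SUM(k) = 0 + 1 + 1 + 1 + 2 + 2 + 2 + 2 + 3 + 3 + 3 + 3 + 4 + 4 + 4 + 5 = 40.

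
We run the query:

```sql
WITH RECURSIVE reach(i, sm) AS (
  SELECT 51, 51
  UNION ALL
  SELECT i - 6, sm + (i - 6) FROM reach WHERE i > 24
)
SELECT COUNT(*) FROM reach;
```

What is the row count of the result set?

Base: i=51, sm=51.
Iteration 1: 51 > 24 holds -> i = 51 - 6 = 45, sm = 51 + 45 = 96.
Iteration 2: 45 > 24 holds -> i = 45 - 6 = 39, sm = 96 + 39 = 135.
Iteration 3: 39 > 24 holds -> i = 39 - 6 = 33, sm = 135 + 33 = 168.
Iteration 4: 33 > 24 holds -> i = 33 - 6 = 27, sm = 168 + 27 = 195.
Iteration 5: 27 > 24 holds -> i = 27 - 6 = 21, sm = 195 + 21 = 216.
Iteration 6: 21 > 24 fails; recursion stops.
Total rows emitted: 6.

6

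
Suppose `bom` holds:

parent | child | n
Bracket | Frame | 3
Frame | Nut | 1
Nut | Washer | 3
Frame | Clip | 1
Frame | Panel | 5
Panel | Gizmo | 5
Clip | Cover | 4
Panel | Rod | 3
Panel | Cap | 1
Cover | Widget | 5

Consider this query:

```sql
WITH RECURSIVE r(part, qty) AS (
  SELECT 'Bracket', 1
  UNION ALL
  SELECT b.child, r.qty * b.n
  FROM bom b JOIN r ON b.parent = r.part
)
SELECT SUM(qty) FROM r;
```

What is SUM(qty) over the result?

Base: (Bracket, qty=1).
Iteration 1: components of {Bracket} -> Frame = 1*3 = 3.
Iteration 2: components of {Frame} -> Clip = 3*1 = 3, Nut = 3*1 = 3, Panel = 3*5 = 15.
Iteration 3: components of {Clip,Nut,Panel} -> Cap = 15*1 = 15, Cover = 3*4 = 12, Gizmo = 15*5 = 75, Rod = 15*3 = 45, Washer = 3*3 = 9.
Iteration 4: components of {Cap,Cover,Gizmo,Rod,Washer} -> Widget = 12*5 = 60.
Iteration 5: no further components; recursion stops.
SUM(qty) = 1 + 3 + 3 + 3 + 15 + 9 + 12 + 75 + 45 + 15 + 60 = 241.

241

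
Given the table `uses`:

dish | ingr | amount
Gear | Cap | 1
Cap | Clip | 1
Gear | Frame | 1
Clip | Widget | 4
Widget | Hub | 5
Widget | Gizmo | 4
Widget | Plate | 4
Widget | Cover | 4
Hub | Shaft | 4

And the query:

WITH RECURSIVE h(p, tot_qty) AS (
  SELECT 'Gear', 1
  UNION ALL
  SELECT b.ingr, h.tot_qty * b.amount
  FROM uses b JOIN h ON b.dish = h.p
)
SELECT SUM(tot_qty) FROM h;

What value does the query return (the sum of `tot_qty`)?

156

Base: (Gear, tot_qty=1).
Iteration 1: components of {Gear} -> Cap = 1*1 = 1, Frame = 1*1 = 1.
Iteration 2: components of {Cap,Frame} -> Clip = 1*1 = 1.
Iteration 3: components of {Clip} -> Widget = 1*4 = 4.
Iteration 4: components of {Widget} -> Cover = 4*4 = 16, Gizmo = 4*4 = 16, Hub = 4*5 = 20, Plate = 4*4 = 16.
Iteration 5: components of {Cover,Gizmo,Hub,Plate} -> Shaft = 20*4 = 80.
Iteration 6: no further components; recursion stops.
SUM(tot_qty) = 1 + 1 + 1 + 1 + 4 + 20 + 16 + 16 + 16 + 80 = 156.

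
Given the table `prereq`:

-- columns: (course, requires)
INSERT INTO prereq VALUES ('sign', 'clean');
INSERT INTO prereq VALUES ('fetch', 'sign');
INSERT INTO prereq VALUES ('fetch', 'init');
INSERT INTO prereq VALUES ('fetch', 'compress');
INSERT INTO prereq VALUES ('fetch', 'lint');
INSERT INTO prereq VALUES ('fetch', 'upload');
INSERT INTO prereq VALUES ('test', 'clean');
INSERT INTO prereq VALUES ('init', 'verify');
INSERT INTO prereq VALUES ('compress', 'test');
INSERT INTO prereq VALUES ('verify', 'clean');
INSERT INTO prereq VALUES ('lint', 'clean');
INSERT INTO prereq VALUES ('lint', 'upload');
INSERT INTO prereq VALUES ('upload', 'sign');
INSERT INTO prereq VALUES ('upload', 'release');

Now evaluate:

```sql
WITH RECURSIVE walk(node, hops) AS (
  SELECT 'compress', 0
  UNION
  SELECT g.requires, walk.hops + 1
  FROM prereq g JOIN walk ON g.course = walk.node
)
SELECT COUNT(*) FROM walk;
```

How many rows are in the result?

3

Base: (compress, hops=0).
Iteration 1: edges from {compress} -> (test, hops=1).
Iteration 2: edges from {test} -> (clean, hops=2).
Iteration 3: no outgoing edges from {clean}; recursion stops.
Total rows emitted: 3.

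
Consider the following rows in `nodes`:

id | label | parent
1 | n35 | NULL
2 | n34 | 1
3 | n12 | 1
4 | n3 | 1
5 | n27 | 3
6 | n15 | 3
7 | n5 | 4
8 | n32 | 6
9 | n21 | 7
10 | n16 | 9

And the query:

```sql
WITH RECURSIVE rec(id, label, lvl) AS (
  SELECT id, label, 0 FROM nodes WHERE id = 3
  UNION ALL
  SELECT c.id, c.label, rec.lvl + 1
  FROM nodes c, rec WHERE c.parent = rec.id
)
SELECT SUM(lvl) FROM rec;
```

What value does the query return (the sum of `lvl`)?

Base: id=3 (n12) at lvl 0.
Iteration 1: rows with parent in {3} -> n27 (id 5, lvl 1), n15 (id 6, lvl 1).
Iteration 2: rows with parent in {5,6} -> n32 (id 8, lvl 2).
Iteration 3: no rows with parent in {8}; recursion stops.
SUM(lvl) = 0 + 1 + 1 + 2 = 4.

4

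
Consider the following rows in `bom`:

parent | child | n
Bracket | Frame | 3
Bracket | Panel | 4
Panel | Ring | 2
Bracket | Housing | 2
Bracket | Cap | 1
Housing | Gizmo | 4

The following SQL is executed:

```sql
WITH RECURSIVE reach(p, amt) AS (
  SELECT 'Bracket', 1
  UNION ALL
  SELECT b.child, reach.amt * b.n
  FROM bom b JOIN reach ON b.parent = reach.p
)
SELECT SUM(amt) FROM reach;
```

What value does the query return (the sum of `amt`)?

Base: (Bracket, amt=1).
Iteration 1: components of {Bracket} -> Cap = 1*1 = 1, Frame = 1*3 = 3, Housing = 1*2 = 2, Panel = 1*4 = 4.
Iteration 2: components of {Cap,Frame,Housing,Panel} -> Gizmo = 2*4 = 8, Ring = 4*2 = 8.
Iteration 3: no further components; recursion stops.
SUM(amt) = 1 + 3 + 4 + 2 + 1 + 8 + 8 = 27.

27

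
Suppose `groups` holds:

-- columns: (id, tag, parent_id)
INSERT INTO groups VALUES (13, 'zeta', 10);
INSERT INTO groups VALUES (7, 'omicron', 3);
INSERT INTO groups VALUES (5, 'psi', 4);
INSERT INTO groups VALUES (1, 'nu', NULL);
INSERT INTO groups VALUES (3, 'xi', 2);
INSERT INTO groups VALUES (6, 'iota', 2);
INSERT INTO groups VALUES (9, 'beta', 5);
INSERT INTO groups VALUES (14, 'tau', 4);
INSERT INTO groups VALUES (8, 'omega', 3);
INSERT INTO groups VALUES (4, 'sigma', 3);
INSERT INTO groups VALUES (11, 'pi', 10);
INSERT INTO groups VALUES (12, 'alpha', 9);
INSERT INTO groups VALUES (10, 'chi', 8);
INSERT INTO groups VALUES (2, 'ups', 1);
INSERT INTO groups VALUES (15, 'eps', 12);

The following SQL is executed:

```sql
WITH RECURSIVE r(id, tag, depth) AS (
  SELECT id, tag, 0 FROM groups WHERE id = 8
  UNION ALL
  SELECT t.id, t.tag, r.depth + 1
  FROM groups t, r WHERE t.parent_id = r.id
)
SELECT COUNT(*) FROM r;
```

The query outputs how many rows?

Base: id=8 (omega) at depth 0.
Iteration 1: rows with parent_id in {8} -> chi (id 10, depth 1).
Iteration 2: rows with parent_id in {10} -> pi (id 11, depth 2), zeta (id 13, depth 2).
Iteration 3: no rows with parent_id in {11,13}; recursion stops.
Total rows emitted: 4.

4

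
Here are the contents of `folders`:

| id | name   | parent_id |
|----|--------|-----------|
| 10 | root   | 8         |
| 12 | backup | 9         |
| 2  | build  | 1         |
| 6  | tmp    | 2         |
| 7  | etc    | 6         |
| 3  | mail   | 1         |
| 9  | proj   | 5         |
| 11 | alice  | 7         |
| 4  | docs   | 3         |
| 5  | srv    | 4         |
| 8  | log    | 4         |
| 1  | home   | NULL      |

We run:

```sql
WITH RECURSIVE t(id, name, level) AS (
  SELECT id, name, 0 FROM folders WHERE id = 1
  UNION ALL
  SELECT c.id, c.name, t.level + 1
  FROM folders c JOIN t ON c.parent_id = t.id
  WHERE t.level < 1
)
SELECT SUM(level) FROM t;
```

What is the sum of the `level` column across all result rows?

Base: id=1 (home) at level 0.
Iteration 1: rows with parent_id in {1} -> build (id 2, level 1), mail (id 3, level 1).
Iteration 2: level < 1 fails for all current rows; recursion stops.
SUM(level) = 0 + 1 + 1 = 2.

2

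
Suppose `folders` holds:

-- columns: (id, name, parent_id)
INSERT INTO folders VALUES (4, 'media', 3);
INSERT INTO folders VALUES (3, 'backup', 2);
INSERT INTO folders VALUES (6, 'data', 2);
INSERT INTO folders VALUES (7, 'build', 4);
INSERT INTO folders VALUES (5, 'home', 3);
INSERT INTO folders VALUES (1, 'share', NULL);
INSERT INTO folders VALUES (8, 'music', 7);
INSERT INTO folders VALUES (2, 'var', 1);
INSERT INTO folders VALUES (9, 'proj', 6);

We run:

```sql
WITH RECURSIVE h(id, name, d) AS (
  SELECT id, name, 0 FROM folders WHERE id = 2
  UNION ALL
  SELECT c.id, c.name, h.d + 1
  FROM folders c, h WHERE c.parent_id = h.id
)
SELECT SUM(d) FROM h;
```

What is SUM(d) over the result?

15

Base: id=2 (var) at d 0.
Iteration 1: rows with parent_id in {2} -> backup (id 3, d 1), data (id 6, d 1).
Iteration 2: rows with parent_id in {3,6} -> media (id 4, d 2), home (id 5, d 2), proj (id 9, d 2).
Iteration 3: rows with parent_id in {4,5,9} -> build (id 7, d 3).
Iteration 4: rows with parent_id in {7} -> music (id 8, d 4).
Iteration 5: no rows with parent_id in {8}; recursion stops.
SUM(d) = 0 + 1 + 1 + 2 + 2 + 2 + 3 + 4 = 15.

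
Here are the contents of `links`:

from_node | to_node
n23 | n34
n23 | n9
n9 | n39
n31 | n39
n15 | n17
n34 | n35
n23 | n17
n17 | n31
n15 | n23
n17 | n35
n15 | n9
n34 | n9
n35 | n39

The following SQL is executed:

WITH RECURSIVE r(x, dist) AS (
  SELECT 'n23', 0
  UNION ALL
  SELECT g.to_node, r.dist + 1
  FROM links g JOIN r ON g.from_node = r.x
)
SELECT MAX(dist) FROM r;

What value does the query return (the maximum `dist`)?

Base: (n23, dist=0).
Iteration 1: edges from {n23} -> (n17, dist=1), (n34, dist=1), (n9, dist=1).
Iteration 2: edges from {n17,n34,n9} -> (n31, dist=2), (n35, dist=2) x2, (n39, dist=2), (n9, dist=2). [UNION ALL keeps all 5 new rows, including repeats]
Iteration 3: edges from {n31,n35,n39,n9} -> (n39, dist=3) x4. [UNION ALL keeps all 4 new rows, including repeats]
Iteration 4: no outgoing edges from {n39}; recursion stops.
dist values: 0, 1, 1, 1, 2, 2, 2, 2, 2, 3, 3, 3, 3; the maximum is 3.

3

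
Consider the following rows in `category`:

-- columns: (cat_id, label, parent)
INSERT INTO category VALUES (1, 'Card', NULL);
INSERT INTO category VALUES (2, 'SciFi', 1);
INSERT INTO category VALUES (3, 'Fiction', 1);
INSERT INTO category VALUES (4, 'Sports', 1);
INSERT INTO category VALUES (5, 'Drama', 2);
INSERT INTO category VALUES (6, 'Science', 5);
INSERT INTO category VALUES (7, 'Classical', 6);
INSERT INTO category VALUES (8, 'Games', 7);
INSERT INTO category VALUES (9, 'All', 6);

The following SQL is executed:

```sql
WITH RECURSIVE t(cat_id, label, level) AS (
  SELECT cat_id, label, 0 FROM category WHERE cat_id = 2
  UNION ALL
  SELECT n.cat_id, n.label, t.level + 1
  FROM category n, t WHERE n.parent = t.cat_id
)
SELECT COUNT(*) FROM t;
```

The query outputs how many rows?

6

Base: cat_id=2 (SciFi) at level 0.
Iteration 1: rows with parent in {2} -> Drama (id 5, level 1).
Iteration 2: rows with parent in {5} -> Science (id 6, level 2).
Iteration 3: rows with parent in {6} -> Classical (id 7, level 3), All (id 9, level 3).
Iteration 4: rows with parent in {7,9} -> Games (id 8, level 4).
Iteration 5: no rows with parent in {8}; recursion stops.
Total rows emitted: 6.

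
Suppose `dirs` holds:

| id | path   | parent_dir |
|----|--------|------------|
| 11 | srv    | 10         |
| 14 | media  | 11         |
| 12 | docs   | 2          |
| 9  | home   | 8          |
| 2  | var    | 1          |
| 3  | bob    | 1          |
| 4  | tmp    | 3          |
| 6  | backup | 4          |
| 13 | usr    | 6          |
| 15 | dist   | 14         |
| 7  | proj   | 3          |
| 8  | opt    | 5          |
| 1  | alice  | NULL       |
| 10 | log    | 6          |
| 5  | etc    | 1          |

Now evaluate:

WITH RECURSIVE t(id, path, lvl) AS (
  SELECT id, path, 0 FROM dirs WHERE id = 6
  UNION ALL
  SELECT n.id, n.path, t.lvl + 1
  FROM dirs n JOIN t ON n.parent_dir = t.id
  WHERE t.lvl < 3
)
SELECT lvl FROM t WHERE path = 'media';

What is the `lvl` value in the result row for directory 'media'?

Base: id=6 (backup) at lvl 0.
Iteration 1: rows with parent_dir in {6} -> log (id 10, lvl 1), usr (id 13, lvl 1).
Iteration 2: rows with parent_dir in {10,13} -> srv (id 11, lvl 2).
Iteration 3: rows with parent_dir in {11} -> media (id 14, lvl 3).
Iteration 4: lvl < 3 fails for all current rows; recursion stops.

3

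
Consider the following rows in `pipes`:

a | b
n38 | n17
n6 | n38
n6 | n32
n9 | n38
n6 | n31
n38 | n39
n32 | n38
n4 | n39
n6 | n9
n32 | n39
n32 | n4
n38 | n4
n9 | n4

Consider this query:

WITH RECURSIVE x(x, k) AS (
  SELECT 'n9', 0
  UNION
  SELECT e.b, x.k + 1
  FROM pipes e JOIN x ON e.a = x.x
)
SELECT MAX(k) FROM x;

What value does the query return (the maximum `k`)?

3

Base: (n9, k=0).
Iteration 1: edges from {n9} -> (n38, k=1), (n4, k=1).
Iteration 2: edges from {n38,n4} -> (n17, k=2), (n39, k=2), (n4, k=2). [UNION drops 1 duplicate row(s)]
Iteration 3: edges from {n17,n39,n4} -> (n39, k=3).
Iteration 4: no outgoing edges from {n39}; recursion stops.
k values: 0, 1, 1, 2, 2, 2, 3; the maximum is 3.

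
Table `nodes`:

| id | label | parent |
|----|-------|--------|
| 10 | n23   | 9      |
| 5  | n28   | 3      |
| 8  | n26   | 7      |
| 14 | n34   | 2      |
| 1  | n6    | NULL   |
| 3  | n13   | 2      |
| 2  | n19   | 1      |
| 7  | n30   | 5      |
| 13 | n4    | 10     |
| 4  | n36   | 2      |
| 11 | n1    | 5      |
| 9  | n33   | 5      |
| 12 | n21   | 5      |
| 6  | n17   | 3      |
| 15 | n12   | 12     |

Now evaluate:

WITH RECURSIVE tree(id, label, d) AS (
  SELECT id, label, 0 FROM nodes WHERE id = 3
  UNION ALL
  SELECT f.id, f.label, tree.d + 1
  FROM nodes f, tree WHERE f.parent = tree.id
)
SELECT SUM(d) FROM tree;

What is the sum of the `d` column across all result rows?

Base: id=3 (n13) at d 0.
Iteration 1: rows with parent in {3} -> n28 (id 5, d 1), n17 (id 6, d 1).
Iteration 2: rows with parent in {5,6} -> n30 (id 7, d 2), n33 (id 9, d 2), n1 (id 11, d 2), n21 (id 12, d 2).
Iteration 3: rows with parent in {7,9,11,12} -> n26 (id 8, d 3), n23 (id 10, d 3), n12 (id 15, d 3).
Iteration 4: rows with parent in {8,10,15} -> n4 (id 13, d 4).
Iteration 5: no rows with parent in {13}; recursion stops.
SUM(d) = 0 + 1 + 1 + 2 + 2 + 2 + 2 + 3 + 3 + 3 + 4 = 23.

23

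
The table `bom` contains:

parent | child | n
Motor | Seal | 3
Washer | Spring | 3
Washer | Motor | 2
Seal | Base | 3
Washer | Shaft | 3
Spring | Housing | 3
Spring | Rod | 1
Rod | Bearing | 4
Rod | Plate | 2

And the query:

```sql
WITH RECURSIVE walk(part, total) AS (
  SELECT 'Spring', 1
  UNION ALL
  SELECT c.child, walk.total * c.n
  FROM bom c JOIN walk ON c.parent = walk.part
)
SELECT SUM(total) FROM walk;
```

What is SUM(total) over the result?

11

Base: (Spring, total=1).
Iteration 1: components of {Spring} -> Housing = 1*3 = 3, Rod = 1*1 = 1.
Iteration 2: components of {Housing,Rod} -> Bearing = 1*4 = 4, Plate = 1*2 = 2.
Iteration 3: no further components; recursion stops.
SUM(total) = 1 + 1 + 3 + 2 + 4 = 11.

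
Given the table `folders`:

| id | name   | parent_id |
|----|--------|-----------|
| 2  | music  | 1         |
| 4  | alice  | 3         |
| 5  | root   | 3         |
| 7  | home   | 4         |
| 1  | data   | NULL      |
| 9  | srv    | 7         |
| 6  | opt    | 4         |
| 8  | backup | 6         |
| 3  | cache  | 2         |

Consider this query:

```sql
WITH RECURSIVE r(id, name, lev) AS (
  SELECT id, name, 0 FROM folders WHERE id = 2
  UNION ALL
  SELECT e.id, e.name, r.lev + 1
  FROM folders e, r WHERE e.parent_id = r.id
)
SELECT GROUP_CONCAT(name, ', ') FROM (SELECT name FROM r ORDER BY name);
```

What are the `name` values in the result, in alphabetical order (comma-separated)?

Base: id=2 (music) at lev 0.
Iteration 1: rows with parent_id in {2} -> cache (id 3, lev 1).
Iteration 2: rows with parent_id in {3} -> alice (id 4, lev 2), root (id 5, lev 2).
Iteration 3: rows with parent_id in {4,5} -> opt (id 6, lev 3), home (id 7, lev 3).
Iteration 4: rows with parent_id in {6,7} -> backup (id 8, lev 4), srv (id 9, lev 4).
Iteration 5: no rows with parent_id in {8,9}; recursion stops.

alice, backup, cache, home, music, opt, root, srv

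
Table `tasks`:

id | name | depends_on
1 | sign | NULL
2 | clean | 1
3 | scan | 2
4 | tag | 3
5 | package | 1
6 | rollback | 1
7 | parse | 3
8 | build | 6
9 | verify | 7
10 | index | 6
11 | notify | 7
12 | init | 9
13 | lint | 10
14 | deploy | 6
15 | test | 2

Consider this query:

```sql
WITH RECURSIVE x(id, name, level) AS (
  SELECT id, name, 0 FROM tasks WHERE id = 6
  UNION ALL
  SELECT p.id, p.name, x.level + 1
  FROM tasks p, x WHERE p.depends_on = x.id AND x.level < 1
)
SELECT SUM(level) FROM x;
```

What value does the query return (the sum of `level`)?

Base: id=6 (rollback) at level 0.
Iteration 1: rows with depends_on in {6} -> build (id 8, level 1), index (id 10, level 1), deploy (id 14, level 1).
Iteration 2: level < 1 fails for all current rows; recursion stops.
SUM(level) = 0 + 1 + 1 + 1 = 3.

3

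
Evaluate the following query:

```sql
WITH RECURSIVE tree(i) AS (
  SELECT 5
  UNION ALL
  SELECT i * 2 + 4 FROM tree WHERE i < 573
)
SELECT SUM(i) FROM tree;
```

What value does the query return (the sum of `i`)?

Base: i=5.
Iteration 1: 5 < 573 holds -> i = 5 * 2 + 4 = 14.
Iteration 2: 14 < 573 holds -> i = 14 * 2 + 4 = 32.
Iteration 3: 32 < 573 holds -> i = 32 * 2 + 4 = 68.
Iteration 4: 68 < 573 holds -> i = 68 * 2 + 4 = 140.
Iteration 5: 140 < 573 holds -> i = 140 * 2 + 4 = 284.
Iteration 6: 284 < 573 holds -> i = 284 * 2 + 4 = 572.
Iteration 7: 572 < 573 holds -> i = 572 * 2 + 4 = 1148.
Iteration 8: 1148 < 573 fails; recursion stops.
SUM(i) = 5 + 14 + 32 + 68 + 140 + 284 + 572 + 1148 = 2263.

2263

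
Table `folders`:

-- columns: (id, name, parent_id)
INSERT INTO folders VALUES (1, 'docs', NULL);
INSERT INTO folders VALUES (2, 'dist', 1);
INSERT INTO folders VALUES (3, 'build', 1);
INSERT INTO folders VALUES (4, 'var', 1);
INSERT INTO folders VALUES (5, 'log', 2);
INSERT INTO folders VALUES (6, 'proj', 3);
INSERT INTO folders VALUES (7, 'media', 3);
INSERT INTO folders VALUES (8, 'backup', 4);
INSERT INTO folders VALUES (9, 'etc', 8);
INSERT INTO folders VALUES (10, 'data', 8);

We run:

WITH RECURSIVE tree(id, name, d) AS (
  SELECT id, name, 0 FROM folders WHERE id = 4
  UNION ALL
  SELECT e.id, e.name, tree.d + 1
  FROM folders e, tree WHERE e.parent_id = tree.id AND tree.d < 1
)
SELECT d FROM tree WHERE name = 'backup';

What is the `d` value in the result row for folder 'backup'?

1

Base: id=4 (var) at d 0.
Iteration 1: rows with parent_id in {4} -> backup (id 8, d 1).
Iteration 2: d < 1 fails for all current rows; recursion stops.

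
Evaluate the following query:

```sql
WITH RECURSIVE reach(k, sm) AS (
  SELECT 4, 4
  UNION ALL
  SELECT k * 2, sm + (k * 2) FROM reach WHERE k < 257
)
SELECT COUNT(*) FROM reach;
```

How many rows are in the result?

8

Base: k=4, sm=4.
Iteration 1: 4 < 257 holds -> k = 4 * 2 = 8, sm = 4 + 8 = 12.
Iteration 2: 8 < 257 holds -> k = 8 * 2 = 16, sm = 12 + 16 = 28.
Iteration 3: 16 < 257 holds -> k = 16 * 2 = 32, sm = 28 + 32 = 60.
Iteration 4: 32 < 257 holds -> k = 32 * 2 = 64, sm = 60 + 64 = 124.
Iteration 5: 64 < 257 holds -> k = 64 * 2 = 128, sm = 124 + 128 = 252.
Iteration 6: 128 < 257 holds -> k = 128 * 2 = 256, sm = 252 + 256 = 508.
Iteration 7: 256 < 257 holds -> k = 256 * 2 = 512, sm = 508 + 512 = 1020.
Iteration 8: 512 < 257 fails; recursion stops.
Total rows emitted: 8.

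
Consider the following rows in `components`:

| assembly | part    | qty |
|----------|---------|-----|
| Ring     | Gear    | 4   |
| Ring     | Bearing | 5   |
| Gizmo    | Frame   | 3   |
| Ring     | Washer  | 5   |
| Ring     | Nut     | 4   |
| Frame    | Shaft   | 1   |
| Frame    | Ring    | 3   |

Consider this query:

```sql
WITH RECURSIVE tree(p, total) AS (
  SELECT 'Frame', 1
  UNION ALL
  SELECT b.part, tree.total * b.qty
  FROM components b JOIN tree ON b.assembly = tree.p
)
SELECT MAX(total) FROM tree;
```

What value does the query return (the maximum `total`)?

15

Base: (Frame, total=1).
Iteration 1: components of {Frame} -> Ring = 1*3 = 3, Shaft = 1*1 = 1.
Iteration 2: components of {Ring,Shaft} -> Bearing = 3*5 = 15, Gear = 3*4 = 12, Nut = 3*4 = 12, Washer = 3*5 = 15.
Iteration 3: no further components; recursion stops.
total values: 1, 1, 3, 12, 15, 12, 15; the maximum is 15.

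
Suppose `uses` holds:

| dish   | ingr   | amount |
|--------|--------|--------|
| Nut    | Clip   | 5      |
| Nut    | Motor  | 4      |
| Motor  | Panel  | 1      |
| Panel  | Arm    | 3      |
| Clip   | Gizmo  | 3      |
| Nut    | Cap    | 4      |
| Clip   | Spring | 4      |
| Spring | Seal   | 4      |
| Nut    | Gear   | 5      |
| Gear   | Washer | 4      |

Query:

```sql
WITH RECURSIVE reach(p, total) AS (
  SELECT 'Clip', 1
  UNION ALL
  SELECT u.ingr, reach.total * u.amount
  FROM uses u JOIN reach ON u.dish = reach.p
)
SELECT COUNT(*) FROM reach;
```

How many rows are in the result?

Base: (Clip, total=1).
Iteration 1: components of {Clip} -> Gizmo = 1*3 = 3, Spring = 1*4 = 4.
Iteration 2: components of {Gizmo,Spring} -> Seal = 4*4 = 16.
Iteration 3: no further components; recursion stops.
Total rows emitted: 4.

4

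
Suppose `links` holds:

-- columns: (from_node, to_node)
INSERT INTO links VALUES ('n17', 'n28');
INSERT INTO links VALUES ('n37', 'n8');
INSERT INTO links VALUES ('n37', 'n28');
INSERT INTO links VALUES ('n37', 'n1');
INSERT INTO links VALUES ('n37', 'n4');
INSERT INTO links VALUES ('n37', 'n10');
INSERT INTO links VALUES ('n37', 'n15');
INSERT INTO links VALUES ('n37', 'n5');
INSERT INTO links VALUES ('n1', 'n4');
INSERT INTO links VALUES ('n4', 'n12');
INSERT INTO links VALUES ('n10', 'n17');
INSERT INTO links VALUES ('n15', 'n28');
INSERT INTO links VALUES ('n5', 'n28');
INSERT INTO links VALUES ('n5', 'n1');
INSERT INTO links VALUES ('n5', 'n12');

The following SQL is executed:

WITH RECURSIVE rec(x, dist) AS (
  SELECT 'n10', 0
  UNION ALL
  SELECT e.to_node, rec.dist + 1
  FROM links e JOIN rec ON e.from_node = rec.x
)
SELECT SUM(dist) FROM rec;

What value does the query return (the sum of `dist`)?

3

Base: (n10, dist=0).
Iteration 1: edges from {n10} -> (n17, dist=1).
Iteration 2: edges from {n17} -> (n28, dist=2).
Iteration 3: no outgoing edges from {n28}; recursion stops.
SUM(dist) = 0 + 1 + 2 = 3.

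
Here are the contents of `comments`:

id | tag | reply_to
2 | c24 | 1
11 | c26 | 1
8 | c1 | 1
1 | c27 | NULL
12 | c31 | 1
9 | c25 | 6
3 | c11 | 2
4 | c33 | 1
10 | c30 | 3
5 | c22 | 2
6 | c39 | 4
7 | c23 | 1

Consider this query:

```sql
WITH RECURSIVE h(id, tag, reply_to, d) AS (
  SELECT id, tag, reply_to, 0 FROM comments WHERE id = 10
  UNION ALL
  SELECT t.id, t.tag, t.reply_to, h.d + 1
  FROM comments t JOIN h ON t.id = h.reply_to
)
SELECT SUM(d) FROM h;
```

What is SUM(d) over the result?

Base: id=10 (c30), reply_to=3, d 0.
Iteration 1: join on id=3 -> c11 (id 3, reply_to=2, d 1).
Iteration 2: join on id=2 -> c24 (id 2, reply_to=1, d 2).
Iteration 3: join on id=1 -> c27 (id 1, reply_to=NULL, d 3).
Iteration 4: reply_to is NULL; no match; recursion stops.
SUM(d) = 0 + 1 + 2 + 3 = 6.

6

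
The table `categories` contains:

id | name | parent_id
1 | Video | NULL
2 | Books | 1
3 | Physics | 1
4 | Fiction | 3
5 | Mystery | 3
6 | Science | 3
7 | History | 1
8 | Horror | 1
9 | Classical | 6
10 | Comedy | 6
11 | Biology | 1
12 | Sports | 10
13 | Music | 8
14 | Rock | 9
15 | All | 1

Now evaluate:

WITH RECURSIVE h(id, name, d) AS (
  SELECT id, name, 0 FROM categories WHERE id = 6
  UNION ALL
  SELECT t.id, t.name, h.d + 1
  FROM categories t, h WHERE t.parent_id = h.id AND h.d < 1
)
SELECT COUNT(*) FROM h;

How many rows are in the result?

Base: id=6 (Science) at d 0.
Iteration 1: rows with parent_id in {6} -> Classical (id 9, d 1), Comedy (id 10, d 1).
Iteration 2: d < 1 fails for all current rows; recursion stops.
Total rows emitted: 3.

3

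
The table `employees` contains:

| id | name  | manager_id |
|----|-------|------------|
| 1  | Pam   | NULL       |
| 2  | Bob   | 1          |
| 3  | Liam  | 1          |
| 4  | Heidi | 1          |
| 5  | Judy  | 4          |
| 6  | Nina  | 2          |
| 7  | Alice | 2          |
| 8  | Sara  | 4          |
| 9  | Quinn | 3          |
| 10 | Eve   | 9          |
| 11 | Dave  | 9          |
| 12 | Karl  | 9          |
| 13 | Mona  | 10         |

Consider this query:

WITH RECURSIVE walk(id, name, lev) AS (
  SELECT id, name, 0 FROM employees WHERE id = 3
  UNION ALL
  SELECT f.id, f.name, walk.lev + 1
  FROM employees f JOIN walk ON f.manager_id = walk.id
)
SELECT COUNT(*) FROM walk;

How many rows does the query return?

Base: id=3 (Liam) at lev 0.
Iteration 1: rows with manager_id in {3} -> Quinn (id 9, lev 1).
Iteration 2: rows with manager_id in {9} -> Eve (id 10, lev 2), Dave (id 11, lev 2), Karl (id 12, lev 2).
Iteration 3: rows with manager_id in {10,11,12} -> Mona (id 13, lev 3).
Iteration 4: no rows with manager_id in {13}; recursion stops.
Total rows emitted: 6.

6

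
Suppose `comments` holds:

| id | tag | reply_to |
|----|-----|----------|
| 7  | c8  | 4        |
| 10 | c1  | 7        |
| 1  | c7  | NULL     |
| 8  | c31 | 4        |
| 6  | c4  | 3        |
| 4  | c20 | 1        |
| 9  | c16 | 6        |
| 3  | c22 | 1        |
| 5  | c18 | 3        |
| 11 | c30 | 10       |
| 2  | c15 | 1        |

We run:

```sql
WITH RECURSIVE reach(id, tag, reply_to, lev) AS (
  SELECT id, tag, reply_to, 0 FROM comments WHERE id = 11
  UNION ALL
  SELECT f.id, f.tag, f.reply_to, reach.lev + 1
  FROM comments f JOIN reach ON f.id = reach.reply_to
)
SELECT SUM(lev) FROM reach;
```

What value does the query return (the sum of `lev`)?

10

Base: id=11 (c30), reply_to=10, lev 0.
Iteration 1: join on id=10 -> c1 (id 10, reply_to=7, lev 1).
Iteration 2: join on id=7 -> c8 (id 7, reply_to=4, lev 2).
Iteration 3: join on id=4 -> c20 (id 4, reply_to=1, lev 3).
Iteration 4: join on id=1 -> c7 (id 1, reply_to=NULL, lev 4).
Iteration 5: reply_to is NULL; no match; recursion stops.
SUM(lev) = 0 + 1 + 2 + 3 + 4 = 10.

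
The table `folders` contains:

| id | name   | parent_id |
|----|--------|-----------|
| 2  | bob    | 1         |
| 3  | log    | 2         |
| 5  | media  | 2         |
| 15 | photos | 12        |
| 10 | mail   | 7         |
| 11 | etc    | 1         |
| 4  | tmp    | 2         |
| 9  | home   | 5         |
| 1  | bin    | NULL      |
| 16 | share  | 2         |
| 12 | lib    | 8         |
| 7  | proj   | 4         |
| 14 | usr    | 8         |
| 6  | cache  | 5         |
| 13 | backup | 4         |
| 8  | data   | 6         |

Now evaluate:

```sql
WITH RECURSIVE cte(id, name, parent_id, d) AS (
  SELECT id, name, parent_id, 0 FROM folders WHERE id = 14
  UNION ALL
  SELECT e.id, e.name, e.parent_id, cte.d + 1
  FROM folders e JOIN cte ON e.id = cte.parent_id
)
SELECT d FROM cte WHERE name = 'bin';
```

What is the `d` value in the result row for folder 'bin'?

5

Base: id=14 (usr), parent_id=8, d 0.
Iteration 1: join on id=8 -> data (id 8, parent_id=6, d 1).
Iteration 2: join on id=6 -> cache (id 6, parent_id=5, d 2).
Iteration 3: join on id=5 -> media (id 5, parent_id=2, d 3).
Iteration 4: join on id=2 -> bob (id 2, parent_id=1, d 4).
Iteration 5: join on id=1 -> bin (id 1, parent_id=NULL, d 5).
Iteration 6: parent_id is NULL; no match; recursion stops.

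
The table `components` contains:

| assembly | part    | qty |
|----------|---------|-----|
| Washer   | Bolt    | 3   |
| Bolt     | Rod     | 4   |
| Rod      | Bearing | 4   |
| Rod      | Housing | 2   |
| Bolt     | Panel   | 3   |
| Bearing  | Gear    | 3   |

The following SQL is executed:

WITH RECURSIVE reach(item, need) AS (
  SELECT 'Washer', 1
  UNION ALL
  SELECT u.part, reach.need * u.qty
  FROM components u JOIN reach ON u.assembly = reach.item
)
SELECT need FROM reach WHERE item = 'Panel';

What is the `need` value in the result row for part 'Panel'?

9

Base: (Washer, need=1).
Iteration 1: components of {Washer} -> Bolt = 1*3 = 3.
Iteration 2: components of {Bolt} -> Panel = 3*3 = 9, Rod = 3*4 = 12.
Iteration 3: components of {Panel,Rod} -> Bearing = 12*4 = 48, Housing = 12*2 = 24.
Iteration 4: components of {Bearing,Housing} -> Gear = 48*3 = 144.
Iteration 5: no further components; recursion stops.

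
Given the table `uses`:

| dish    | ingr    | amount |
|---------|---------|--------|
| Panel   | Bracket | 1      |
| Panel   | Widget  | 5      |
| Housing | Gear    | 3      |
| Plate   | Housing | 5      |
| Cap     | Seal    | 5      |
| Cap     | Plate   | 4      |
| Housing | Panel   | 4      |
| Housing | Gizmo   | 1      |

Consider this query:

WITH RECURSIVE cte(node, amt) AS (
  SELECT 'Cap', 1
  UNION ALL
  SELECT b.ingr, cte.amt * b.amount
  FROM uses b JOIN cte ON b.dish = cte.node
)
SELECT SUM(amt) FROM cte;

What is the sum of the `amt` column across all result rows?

Base: (Cap, amt=1).
Iteration 1: components of {Cap} -> Plate = 1*4 = 4, Seal = 1*5 = 5.
Iteration 2: components of {Plate,Seal} -> Housing = 4*5 = 20.
Iteration 3: components of {Housing} -> Gear = 20*3 = 60, Gizmo = 20*1 = 20, Panel = 20*4 = 80.
Iteration 4: components of {Gear,Gizmo,Panel} -> Bracket = 80*1 = 80, Widget = 80*5 = 400.
Iteration 5: no further components; recursion stops.
SUM(amt) = 1 + 4 + 5 + 20 + 60 + 20 + 80 + 400 + 80 = 670.

670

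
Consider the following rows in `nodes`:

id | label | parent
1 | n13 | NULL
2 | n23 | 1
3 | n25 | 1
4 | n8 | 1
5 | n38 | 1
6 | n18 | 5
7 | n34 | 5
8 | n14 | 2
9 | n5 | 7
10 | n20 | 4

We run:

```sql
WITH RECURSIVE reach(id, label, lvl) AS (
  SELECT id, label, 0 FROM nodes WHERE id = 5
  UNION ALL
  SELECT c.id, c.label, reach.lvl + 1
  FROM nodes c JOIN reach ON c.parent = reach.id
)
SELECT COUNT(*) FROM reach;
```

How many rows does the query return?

Base: id=5 (n38) at lvl 0.
Iteration 1: rows with parent in {5} -> n18 (id 6, lvl 1), n34 (id 7, lvl 1).
Iteration 2: rows with parent in {6,7} -> n5 (id 9, lvl 2).
Iteration 3: no rows with parent in {9}; recursion stops.
Total rows emitted: 4.

4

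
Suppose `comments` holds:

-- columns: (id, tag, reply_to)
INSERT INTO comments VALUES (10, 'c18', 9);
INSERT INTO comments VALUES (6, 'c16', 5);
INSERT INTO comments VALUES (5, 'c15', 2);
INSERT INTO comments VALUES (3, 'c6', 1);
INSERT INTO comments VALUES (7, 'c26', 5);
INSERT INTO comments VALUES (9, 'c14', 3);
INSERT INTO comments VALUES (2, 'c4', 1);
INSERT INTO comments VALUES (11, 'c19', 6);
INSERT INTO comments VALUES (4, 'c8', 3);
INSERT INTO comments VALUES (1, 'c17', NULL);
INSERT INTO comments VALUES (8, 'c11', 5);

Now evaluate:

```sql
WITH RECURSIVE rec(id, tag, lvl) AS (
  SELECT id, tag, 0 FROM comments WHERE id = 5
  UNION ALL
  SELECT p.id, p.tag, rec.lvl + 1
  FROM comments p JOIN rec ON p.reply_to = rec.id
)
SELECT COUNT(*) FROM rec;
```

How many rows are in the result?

Base: id=5 (c15) at lvl 0.
Iteration 1: rows with reply_to in {5} -> c16 (id 6, lvl 1), c26 (id 7, lvl 1), c11 (id 8, lvl 1).
Iteration 2: rows with reply_to in {6,7,8} -> c19 (id 11, lvl 2).
Iteration 3: no rows with reply_to in {11}; recursion stops.
Total rows emitted: 5.

5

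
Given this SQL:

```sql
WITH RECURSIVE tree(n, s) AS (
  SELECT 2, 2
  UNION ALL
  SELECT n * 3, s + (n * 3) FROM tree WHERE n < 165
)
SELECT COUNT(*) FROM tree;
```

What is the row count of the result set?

Base: n=2, s=2.
Iteration 1: 2 < 165 holds -> n = 2 * 3 = 6, s = 2 + 6 = 8.
Iteration 2: 6 < 165 holds -> n = 6 * 3 = 18, s = 8 + 18 = 26.
Iteration 3: 18 < 165 holds -> n = 18 * 3 = 54, s = 26 + 54 = 80.
Iteration 4: 54 < 165 holds -> n = 54 * 3 = 162, s = 80 + 162 = 242.
Iteration 5: 162 < 165 holds -> n = 162 * 3 = 486, s = 242 + 486 = 728.
Iteration 6: 486 < 165 fails; recursion stops.
Total rows emitted: 6.

6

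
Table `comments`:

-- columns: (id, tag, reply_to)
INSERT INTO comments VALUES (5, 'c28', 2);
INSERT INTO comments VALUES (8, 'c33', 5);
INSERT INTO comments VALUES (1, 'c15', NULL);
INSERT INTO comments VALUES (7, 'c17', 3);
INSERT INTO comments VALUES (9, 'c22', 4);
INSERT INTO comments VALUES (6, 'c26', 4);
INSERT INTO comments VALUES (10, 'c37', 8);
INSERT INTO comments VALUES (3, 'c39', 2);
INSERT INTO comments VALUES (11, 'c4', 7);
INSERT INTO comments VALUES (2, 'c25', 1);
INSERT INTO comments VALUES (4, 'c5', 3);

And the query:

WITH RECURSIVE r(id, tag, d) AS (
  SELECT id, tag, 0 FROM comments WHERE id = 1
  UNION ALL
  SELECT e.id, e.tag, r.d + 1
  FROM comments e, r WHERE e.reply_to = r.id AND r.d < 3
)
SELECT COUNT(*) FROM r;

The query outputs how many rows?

7

Base: id=1 (c15) at d 0.
Iteration 1: rows with reply_to in {1} -> c25 (id 2, d 1).
Iteration 2: rows with reply_to in {2} -> c39 (id 3, d 2), c28 (id 5, d 2).
Iteration 3: rows with reply_to in {3,5} -> c5 (id 4, d 3), c17 (id 7, d 3), c33 (id 8, d 3).
Iteration 4: d < 3 fails for all current rows; recursion stops.
Total rows emitted: 7.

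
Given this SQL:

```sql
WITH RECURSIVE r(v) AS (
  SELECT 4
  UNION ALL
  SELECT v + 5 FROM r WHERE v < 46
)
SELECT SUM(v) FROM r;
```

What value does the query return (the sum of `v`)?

265

Base: v=4.
Iteration 1: 4 < 46 holds -> v = 4 + 5 = 9.
Iteration 2: 9 < 46 holds -> v = 9 + 5 = 14.
Iteration 3: 14 < 46 holds -> v = 14 + 5 = 19.
Iteration 4: 19 < 46 holds -> v = 19 + 5 = 24.
Iteration 5: 24 < 46 holds -> v = 24 + 5 = 29.
Iteration 6: 29 < 46 holds -> v = 29 + 5 = 34.
Iteration 7: 34 < 46 holds -> v = 34 + 5 = 39.
Iteration 8: 39 < 46 holds -> v = 39 + 5 = 44.
Iteration 9: 44 < 46 holds -> v = 44 + 5 = 49.
Iteration 10: 49 < 46 fails; recursion stops.
SUM(v) = 4 + 9 + 14 + 19 + 24 + 29 + 34 + 39 + 44 + 49 = 265.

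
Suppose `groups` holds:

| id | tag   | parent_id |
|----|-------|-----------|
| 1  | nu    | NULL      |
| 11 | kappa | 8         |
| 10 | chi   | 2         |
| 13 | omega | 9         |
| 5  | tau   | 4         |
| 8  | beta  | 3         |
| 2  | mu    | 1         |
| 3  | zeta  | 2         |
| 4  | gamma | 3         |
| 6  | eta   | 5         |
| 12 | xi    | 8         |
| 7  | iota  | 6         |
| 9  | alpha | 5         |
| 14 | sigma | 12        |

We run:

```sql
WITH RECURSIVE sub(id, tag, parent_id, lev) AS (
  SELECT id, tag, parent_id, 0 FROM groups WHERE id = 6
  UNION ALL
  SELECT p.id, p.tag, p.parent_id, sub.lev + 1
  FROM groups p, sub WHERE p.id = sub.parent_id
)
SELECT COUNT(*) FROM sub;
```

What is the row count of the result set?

6

Base: id=6 (eta), parent_id=5, lev 0.
Iteration 1: join on id=5 -> tau (id 5, parent_id=4, lev 1).
Iteration 2: join on id=4 -> gamma (id 4, parent_id=3, lev 2).
Iteration 3: join on id=3 -> zeta (id 3, parent_id=2, lev 3).
Iteration 4: join on id=2 -> mu (id 2, parent_id=1, lev 4).
Iteration 5: join on id=1 -> nu (id 1, parent_id=NULL, lev 5).
Iteration 6: parent_id is NULL; no match; recursion stops.
Total rows emitted: 6.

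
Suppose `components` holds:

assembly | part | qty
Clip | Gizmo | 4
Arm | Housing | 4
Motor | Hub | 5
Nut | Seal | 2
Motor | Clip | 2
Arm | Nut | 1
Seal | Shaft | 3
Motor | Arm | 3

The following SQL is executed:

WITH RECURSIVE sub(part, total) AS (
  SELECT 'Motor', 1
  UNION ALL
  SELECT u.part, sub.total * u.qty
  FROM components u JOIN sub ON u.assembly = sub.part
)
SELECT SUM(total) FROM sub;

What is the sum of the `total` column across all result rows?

58

Base: (Motor, total=1).
Iteration 1: components of {Motor} -> Arm = 1*3 = 3, Clip = 1*2 = 2, Hub = 1*5 = 5.
Iteration 2: components of {Arm,Clip,Hub} -> Gizmo = 2*4 = 8, Housing = 3*4 = 12, Nut = 3*1 = 3.
Iteration 3: components of {Gizmo,Housing,Nut} -> Seal = 3*2 = 6.
Iteration 4: components of {Seal} -> Shaft = 6*3 = 18.
Iteration 5: no further components; recursion stops.
SUM(total) = 1 + 3 + 5 + 2 + 12 + 3 + 8 + 6 + 18 = 58.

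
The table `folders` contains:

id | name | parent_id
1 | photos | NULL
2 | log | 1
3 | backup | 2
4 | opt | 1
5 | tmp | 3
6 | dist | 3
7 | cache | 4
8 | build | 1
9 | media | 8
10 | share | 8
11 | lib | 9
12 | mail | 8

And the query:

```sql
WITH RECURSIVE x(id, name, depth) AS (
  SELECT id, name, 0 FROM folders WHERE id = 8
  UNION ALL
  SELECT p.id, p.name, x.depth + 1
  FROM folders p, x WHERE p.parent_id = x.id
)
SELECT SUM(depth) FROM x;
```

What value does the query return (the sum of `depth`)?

5

Base: id=8 (build) at depth 0.
Iteration 1: rows with parent_id in {8} -> media (id 9, depth 1), share (id 10, depth 1), mail (id 12, depth 1).
Iteration 2: rows with parent_id in {9,10,12} -> lib (id 11, depth 2).
Iteration 3: no rows with parent_id in {11}; recursion stops.
SUM(depth) = 0 + 1 + 1 + 1 + 2 = 5.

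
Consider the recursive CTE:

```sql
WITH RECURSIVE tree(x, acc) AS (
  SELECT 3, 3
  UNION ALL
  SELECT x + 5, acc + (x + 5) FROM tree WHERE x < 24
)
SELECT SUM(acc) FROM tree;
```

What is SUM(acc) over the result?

238

Base: x=3, acc=3.
Iteration 1: 3 < 24 holds -> x = 3 + 5 = 8, acc = 3 + 8 = 11.
Iteration 2: 8 < 24 holds -> x = 8 + 5 = 13, acc = 11 + 13 = 24.
Iteration 3: 13 < 24 holds -> x = 13 + 5 = 18, acc = 24 + 18 = 42.
Iteration 4: 18 < 24 holds -> x = 18 + 5 = 23, acc = 42 + 23 = 65.
Iteration 5: 23 < 24 holds -> x = 23 + 5 = 28, acc = 65 + 28 = 93.
Iteration 6: 28 < 24 fails; recursion stops.
SUM(acc) = 3 + 11 + 24 + 42 + 65 + 93 = 238.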